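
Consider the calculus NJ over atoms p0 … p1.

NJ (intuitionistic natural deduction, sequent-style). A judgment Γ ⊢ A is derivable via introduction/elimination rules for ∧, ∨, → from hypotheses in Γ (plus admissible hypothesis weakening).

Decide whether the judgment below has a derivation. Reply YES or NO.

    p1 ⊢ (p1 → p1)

Derivation trace:
[Wk] p1 ⊢ (p1 → p1)
  [→I]  ⊢ (p1 → p1)
    [Ax] p1 ⊢ p1

Result: YES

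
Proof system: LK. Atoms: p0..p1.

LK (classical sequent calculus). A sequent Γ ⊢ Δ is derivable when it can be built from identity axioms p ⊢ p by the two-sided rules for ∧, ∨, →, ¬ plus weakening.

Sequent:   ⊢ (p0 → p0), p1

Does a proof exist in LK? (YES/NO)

Derivation (root first):
[WR]  ⊢ (p0 → p0), p1
  [→R]  ⊢ (p0 → p0)
    [Ax] p0 ⊢ p0

Result: YES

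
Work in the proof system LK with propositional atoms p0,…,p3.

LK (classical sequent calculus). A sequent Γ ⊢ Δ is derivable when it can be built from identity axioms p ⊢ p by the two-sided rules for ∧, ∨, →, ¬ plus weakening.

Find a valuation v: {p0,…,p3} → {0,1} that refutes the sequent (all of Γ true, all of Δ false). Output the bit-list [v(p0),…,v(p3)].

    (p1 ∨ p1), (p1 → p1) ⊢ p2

Search for a countermodel by truth-table:
  v=0000: Γ:[(p1 ∨ p1)=F, (p1 → p1)=T] Δ:[p2=F] refutes=False
  v=0001: Γ:[(p1 ∨ p1)=F, (p1 → p1)=T] Δ:[p2=F] refutes=False
  v=0010: Γ:[(p1 ∨ p1)=F, (p1 → p1)=T] Δ:[p2=T] refutes=False
  v=0011: Γ:[(p1 ∨ p1)=F, (p1 → p1)=T] Δ:[p2=T] refutes=False
  v=0100: Γ:[(p1 ∨ p1)=T, (p1 → p1)=T] Δ:[p2=F] refutes=True  ← countermodel

Result: [0, 1, 0, 0]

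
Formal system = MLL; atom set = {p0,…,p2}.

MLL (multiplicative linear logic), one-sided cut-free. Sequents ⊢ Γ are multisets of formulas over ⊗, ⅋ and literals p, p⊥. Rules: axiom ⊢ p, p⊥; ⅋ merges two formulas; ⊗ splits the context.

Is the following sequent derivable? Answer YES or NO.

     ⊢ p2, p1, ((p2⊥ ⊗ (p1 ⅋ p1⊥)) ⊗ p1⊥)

Proof tree:
[⊗]  ⊢ p2, p1, ((p2⊥ ⊗ (p1 ⅋ p1⊥)) ⊗ p1⊥)
  [⊗]  ⊢ p2, (p2⊥ ⊗ (p1 ⅋ p1⊥))
    [Ax]  ⊢ p2, p2⊥
    [⅋]  ⊢ (p1 ⅋ p1⊥)
      [Ax]  ⊢ p1, p1⊥
  [Ax]  ⊢ p1, p1⊥

Result: YES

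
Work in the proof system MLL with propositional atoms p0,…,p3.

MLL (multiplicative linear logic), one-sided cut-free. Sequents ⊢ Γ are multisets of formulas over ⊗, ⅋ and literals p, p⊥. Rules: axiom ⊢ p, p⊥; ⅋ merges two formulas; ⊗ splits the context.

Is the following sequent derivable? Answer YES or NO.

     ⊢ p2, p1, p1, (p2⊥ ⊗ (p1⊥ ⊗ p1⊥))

Derivation (root first):
[⊗]  ⊢ p2, p1, p1, (p2⊥ ⊗ (p1⊥ ⊗ p1⊥))
  [Ax]  ⊢ p2, p2⊥
  [⊗]  ⊢ p1, p1, (p1⊥ ⊗ p1⊥)
    [Ax]  ⊢ p1, p1⊥
    [Ax]  ⊢ p1, p1⊥

Result: YES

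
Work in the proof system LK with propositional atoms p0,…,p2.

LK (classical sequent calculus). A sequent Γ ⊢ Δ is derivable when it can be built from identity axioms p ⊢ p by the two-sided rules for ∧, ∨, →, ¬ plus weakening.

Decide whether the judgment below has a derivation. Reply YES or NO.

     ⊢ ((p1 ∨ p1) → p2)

Truth-table refutation:
  v=000: Γ:[] Δ:[((p1 ∨ p1) → p2)=T] refutes=False
  v=001: Γ:[] Δ:[((p1 ∨ p1) → p2)=T] refutes=False
  v=010: Γ:[] Δ:[((p1 ∨ p1) → p2)=F] refutes=True  ← countermodel

Result: NO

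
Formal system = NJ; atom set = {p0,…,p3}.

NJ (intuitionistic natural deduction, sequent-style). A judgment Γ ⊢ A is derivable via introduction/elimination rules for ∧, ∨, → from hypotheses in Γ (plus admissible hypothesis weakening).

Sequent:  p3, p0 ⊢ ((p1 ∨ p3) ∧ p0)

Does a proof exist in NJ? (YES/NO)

Derivation (root first):
[∧I] p3, p0 ⊢ ((p1 ∨ p3) ∧ p0)
  [∨I₂] p3, p3 ⊢ (p1 ∨ p3)
    [Wk] p3, p3 ⊢ p3
      [Ax] p3 ⊢ p3
  [Ax] p0 ⊢ p0

Result: YES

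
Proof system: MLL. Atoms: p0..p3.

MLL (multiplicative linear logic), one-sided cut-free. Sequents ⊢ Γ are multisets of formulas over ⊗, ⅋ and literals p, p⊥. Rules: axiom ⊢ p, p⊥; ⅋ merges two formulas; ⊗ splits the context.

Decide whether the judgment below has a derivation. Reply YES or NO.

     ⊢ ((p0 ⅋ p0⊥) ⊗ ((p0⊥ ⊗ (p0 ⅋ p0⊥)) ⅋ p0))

Proof tree:
[⊗]  ⊢ ((p0 ⅋ p0⊥) ⊗ ((p0⊥ ⊗ (p0 ⅋ p0⊥)) ⅋ p0))
  [⅋]  ⊢ (p0 ⅋ p0⊥)
    [Ax]  ⊢ p0, p0⊥
  [⅋]  ⊢ ((p0⊥ ⊗ (p0 ⅋ p0⊥)) ⅋ p0)
    [⊗]  ⊢ p0, (p0⊥ ⊗ (p0 ⅋ p0⊥))
      [Ax]  ⊢ p0, p0⊥
      [⅋]  ⊢ (p0 ⅋ p0⊥)
        [Ax]  ⊢ p0, p0⊥

Result: YES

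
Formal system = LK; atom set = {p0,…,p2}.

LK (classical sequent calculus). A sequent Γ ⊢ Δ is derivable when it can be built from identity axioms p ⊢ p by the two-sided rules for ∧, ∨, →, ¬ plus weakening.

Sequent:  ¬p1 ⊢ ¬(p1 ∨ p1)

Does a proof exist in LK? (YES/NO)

Proof tree:
[¬L] ¬p1 ⊢ ¬(p1 ∨ p1)
  [¬R]  ⊢ p1, ¬(p1 ∨ p1)
    [∨L] (p1 ∨ p1) ⊢ p1
      [Ax] p1 ⊢ p1
      [Ax] p1 ⊢ p1

Result: YES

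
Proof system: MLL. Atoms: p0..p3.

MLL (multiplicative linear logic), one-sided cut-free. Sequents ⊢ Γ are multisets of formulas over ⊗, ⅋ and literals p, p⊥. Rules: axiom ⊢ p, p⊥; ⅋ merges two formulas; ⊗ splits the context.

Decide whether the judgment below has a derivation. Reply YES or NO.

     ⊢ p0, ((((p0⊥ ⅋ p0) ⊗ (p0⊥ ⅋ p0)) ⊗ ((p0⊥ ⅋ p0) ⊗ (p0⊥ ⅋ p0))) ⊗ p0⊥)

Derivation trace:
[⊗]  ⊢ p0, ((((p0⊥ ⅋ p0) ⊗ (p0⊥ ⅋ p0)) ⊗ ((p0⊥ ⅋ p0) ⊗ (p0⊥ ⅋ p0))) ⊗ p0⊥)
  [⊗]  ⊢ (((p0⊥ ⅋ p0) ⊗ (p0⊥ ⅋ p0)) ⊗ ((p0⊥ ⅋ p0) ⊗ (p0⊥ ⅋ p0)))
    [⊗]  ⊢ ((p0⊥ ⅋ p0) ⊗ (p0⊥ ⅋ p0))
      [⅋]  ⊢ (p0⊥ ⅋ p0)
        [Ax]  ⊢ p0, p0⊥
      [⅋]  ⊢ (p0⊥ ⅋ p0)
        [Ax]  ⊢ p0, p0⊥
    [⊗]  ⊢ ((p0⊥ ⅋ p0) ⊗ (p0⊥ ⅋ p0))
      [⅋]  ⊢ (p0⊥ ⅋ p0)
        [Ax]  ⊢ p0, p0⊥
      [⅋]  ⊢ (p0⊥ ⅋ p0)
        [Ax]  ⊢ p0, p0⊥
  [Ax]  ⊢ p0, p0⊥

Result: YES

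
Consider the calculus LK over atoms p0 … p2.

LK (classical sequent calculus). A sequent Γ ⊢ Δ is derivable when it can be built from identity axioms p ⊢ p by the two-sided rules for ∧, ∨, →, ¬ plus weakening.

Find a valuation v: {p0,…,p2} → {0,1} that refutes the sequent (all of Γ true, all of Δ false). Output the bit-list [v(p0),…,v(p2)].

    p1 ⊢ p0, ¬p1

Enumerate valuations to refute Γ ⊢ Δ:
  v=000: Γ:[p1=F] Δ:[p0=F, ¬p1=T] refutes=False
  v=001: Γ:[p1=F] Δ:[p0=F, ¬p1=T] refutes=False
  v=010: Γ:[p1=T] Δ:[p0=F, ¬p1=F] refutes=True  ← countermodel

Result: [0, 1, 0]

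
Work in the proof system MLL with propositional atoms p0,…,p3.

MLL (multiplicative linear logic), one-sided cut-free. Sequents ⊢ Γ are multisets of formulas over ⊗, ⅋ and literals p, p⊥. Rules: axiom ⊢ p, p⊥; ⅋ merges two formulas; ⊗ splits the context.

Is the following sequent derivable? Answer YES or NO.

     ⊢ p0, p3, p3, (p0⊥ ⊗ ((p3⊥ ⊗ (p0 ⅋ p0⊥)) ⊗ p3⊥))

Derivation trace:
[⊗]  ⊢ p0, p3, p3, (p0⊥ ⊗ ((p3⊥ ⊗ (p0 ⅋ p0⊥)) ⊗ p3⊥))
  [Ax]  ⊢ p0, p0⊥
  [⊗]  ⊢ p3, p3, ((p3⊥ ⊗ (p0 ⅋ p0⊥)) ⊗ p3⊥)
    [⊗]  ⊢ p3, (p3⊥ ⊗ (p0 ⅋ p0⊥))
      [Ax]  ⊢ p3, p3⊥
      [⅋]  ⊢ (p0 ⅋ p0⊥)
        [Ax]  ⊢ p0, p0⊥
    [Ax]  ⊢ p3, p3⊥

Result: YES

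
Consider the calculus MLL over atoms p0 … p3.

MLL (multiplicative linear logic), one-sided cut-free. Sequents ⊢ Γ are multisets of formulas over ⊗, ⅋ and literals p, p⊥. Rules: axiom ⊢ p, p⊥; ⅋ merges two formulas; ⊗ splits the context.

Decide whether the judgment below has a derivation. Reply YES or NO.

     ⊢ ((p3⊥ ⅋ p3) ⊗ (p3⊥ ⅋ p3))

Derivation trace:
[⊗]  ⊢ ((p3⊥ ⅋ p3) ⊗ (p3⊥ ⅋ p3))
  [⅋]  ⊢ (p3⊥ ⅋ p3)
    [Ax]  ⊢ p3, p3⊥
  [⅋]  ⊢ (p3⊥ ⅋ p3)
    [Ax]  ⊢ p3, p3⊥

Result: YES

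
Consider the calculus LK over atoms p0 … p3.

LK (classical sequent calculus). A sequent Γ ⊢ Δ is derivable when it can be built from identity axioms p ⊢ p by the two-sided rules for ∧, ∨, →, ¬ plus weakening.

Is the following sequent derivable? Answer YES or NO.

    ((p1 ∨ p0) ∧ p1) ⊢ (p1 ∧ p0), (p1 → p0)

Enumerate valuations to refute Γ ⊢ Δ:
  v=0000: Γ:[((p1 ∨ p0) ∧ p1)=F] Δ:[(p1 ∧ p0)=F, (p1 → p0)=T] refutes=False
  v=0001: Γ:[((p1 ∨ p0) ∧ p1)=F] Δ:[(p1 ∧ p0)=F, (p1 → p0)=T] refutes=False
  v=0010: Γ:[((p1 ∨ p0) ∧ p1)=F] Δ:[(p1 ∧ p0)=F, (p1 → p0)=T] refutes=False
  v=0011: Γ:[((p1 ∨ p0) ∧ p1)=F] Δ:[(p1 ∧ p0)=F, (p1 → p0)=T] refutes=False
  v=0100: Γ:[((p1 ∨ p0) ∧ p1)=T] Δ:[(p1 ∧ p0)=F, (p1 → p0)=F] refutes=True  ← countermodel

Result: NO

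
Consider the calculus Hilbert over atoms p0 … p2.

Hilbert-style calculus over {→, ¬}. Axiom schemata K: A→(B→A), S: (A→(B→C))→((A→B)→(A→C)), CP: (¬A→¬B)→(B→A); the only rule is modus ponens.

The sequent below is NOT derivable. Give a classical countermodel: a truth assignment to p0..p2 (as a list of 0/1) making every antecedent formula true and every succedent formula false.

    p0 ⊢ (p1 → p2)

Enumerate valuations to refute Γ ⊢ Δ:
  v=000: Γ:[p0=F] Δ:[(p1 → p2)=T] refutes=False
  v=001: Γ:[p0=F] Δ:[(p1 → p2)=T] refutes=False
  v=010: Γ:[p0=F] Δ:[(p1 → p2)=F] refutes=False
  v=011: Γ:[p0=F] Δ:[(p1 → p2)=T] refutes=False
  v=100: Γ:[p0=T] Δ:[(p1 → p2)=T] refutes=False
  v=101: Γ:[p0=T] Δ:[(p1 → p2)=T] refutes=False
  v=110: Γ:[p0=T] Δ:[(p1 → p2)=F] refutes=True  ← countermodel

Result: [1, 1, 0]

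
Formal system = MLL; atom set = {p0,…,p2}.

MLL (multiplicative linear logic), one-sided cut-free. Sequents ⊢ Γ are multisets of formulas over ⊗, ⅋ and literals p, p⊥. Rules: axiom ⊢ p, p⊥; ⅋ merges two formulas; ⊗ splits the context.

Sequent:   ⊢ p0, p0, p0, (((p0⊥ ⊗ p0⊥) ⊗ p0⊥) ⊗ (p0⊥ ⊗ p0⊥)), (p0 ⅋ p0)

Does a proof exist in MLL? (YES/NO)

Proof tree:
[⅋]  ⊢ p0, p0, p0, (((p0⊥ ⊗ p0⊥) ⊗ p0⊥) ⊗ (p0⊥ ⊗ p0⊥)), (p0 ⅋ p0)
  [⊗]  ⊢ p0, p0, p0, p0, p0, (((p0⊥ ⊗ p0⊥) ⊗ p0⊥) ⊗ (p0⊥ ⊗ p0⊥))
    [⊗]  ⊢ p0, p0, p0, ((p0⊥ ⊗ p0⊥) ⊗ p0⊥)
      [⊗]  ⊢ p0, p0, (p0⊥ ⊗ p0⊥)
        [Ax]  ⊢ p0, p0⊥
        [Ax]  ⊢ p0, p0⊥
      [Ax]  ⊢ p0, p0⊥
    [⊗]  ⊢ p0, p0, (p0⊥ ⊗ p0⊥)
      [Ax]  ⊢ p0, p0⊥
      [Ax]  ⊢ p0, p0⊥

Result: YES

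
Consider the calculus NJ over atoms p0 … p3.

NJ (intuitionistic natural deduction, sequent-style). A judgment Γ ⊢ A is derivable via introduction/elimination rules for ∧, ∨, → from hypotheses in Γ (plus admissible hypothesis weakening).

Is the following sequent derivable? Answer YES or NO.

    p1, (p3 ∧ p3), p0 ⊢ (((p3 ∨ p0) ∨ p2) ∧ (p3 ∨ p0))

Derivation (root first):
[∧I] p1, (p3 ∧ p3), p0 ⊢ (((p3 ∨ p0) ∨ p2) ∧ (p3 ∨ p0))
  [∨I₁] p0, p1 ⊢ ((p3 ∨ p0) ∨ p2)
    [Wk] p0, p1 ⊢ (p3 ∨ p0)
      [∨I₂] p0 ⊢ (p3 ∨ p0)
        [Ax] p0 ⊢ p0
  [Wk] p0, (p3 ∧ p3) ⊢ (p3 ∨ p0)
    [∨I₂] p0 ⊢ (p3 ∨ p0)
      [Ax] p0 ⊢ p0

Result: YES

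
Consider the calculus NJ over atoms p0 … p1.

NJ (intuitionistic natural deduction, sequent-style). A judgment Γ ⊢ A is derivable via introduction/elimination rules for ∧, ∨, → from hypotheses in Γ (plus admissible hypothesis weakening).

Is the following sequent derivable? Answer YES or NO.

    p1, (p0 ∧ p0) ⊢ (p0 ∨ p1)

Derivation trace:
[Wk] p1, (p0 ∧ p0) ⊢ (p0 ∨ p1)
  [∨I₂] p1 ⊢ (p0 ∨ p1)
    [Ax] p1 ⊢ p1

Result: YES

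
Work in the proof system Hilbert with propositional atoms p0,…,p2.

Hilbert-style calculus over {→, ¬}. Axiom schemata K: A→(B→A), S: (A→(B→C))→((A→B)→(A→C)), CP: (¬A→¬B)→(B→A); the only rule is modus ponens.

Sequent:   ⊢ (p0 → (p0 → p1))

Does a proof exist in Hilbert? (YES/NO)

Truth-table refutation:
  v=000: Γ:[] Δ:[(p0 → (p0 → p1))=T] refutes=False
  v=001: Γ:[] Δ:[(p0 → (p0 → p1))=T] refutes=False
  v=010: Γ:[] Δ:[(p0 → (p0 → p1))=T] refutes=False
  v=011: Γ:[] Δ:[(p0 → (p0 → p1))=T] refutes=False
  v=100: Γ:[] Δ:[(p0 → (p0 → p1))=F] refutes=True  ← countermodel

Result: NO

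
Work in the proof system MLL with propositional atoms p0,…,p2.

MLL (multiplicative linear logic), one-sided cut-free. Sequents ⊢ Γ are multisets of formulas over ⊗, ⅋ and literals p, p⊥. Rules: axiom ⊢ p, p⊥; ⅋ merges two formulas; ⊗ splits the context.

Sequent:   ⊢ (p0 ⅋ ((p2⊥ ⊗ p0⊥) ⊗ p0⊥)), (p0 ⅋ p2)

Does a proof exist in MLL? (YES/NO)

Derivation (root first):
[⅋]  ⊢ (p0 ⅋ ((p2⊥ ⊗ p0⊥) ⊗ p0⊥)), (p0 ⅋ p2)
  [⅋]  ⊢ p2, p0, (p0 ⅋ ((p2⊥ ⊗ p0⊥) ⊗ p0⊥))
    [⊗]  ⊢ p2, p0, p0, ((p2⊥ ⊗ p0⊥) ⊗ p0⊥)
      [⊗]  ⊢ p2, p0, (p2⊥ ⊗ p0⊥)
        [Ax]  ⊢ p2, p2⊥
        [Ax]  ⊢ p0, p0⊥
      [Ax]  ⊢ p0, p0⊥

Result: YES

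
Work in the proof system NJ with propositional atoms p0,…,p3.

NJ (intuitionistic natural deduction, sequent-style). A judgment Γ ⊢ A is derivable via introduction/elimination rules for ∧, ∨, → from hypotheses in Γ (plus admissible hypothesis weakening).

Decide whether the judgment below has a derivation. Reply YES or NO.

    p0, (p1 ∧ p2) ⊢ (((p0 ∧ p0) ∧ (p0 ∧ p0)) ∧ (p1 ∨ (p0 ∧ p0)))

Derivation (root first):
[∧I] p0, (p1 ∧ p2) ⊢ (((p0 ∧ p0) ∧ (p0 ∧ p0)) ∧ (p1 ∨ (p0 ∧ p0)))
  [∧I] (p1 ∧ p2), p0 ⊢ ((p0 ∧ p0) ∧ (p0 ∧ p0))
    [Wk] p0, (p1 ∧ p2) ⊢ (p0 ∧ p0)
      [∧I] p0 ⊢ (p0 ∧ p0)
        [Ax] p0 ⊢ p0
        [Ax] p0 ⊢ p0
    [Wk] p0, (p1 ∧ p2) ⊢ (p0 ∧ p0)
      [∧I] p0 ⊢ (p0 ∧ p0)
        [Ax] p0 ⊢ p0
        [Ax] p0 ⊢ p0
  [∨I₂] p0 ⊢ (p1 ∨ (p0 ∧ p0))
    [∧I] p0 ⊢ (p0 ∧ p0)
      [Ax] p0 ⊢ p0
      [Ax] p0 ⊢ p0

Result: YES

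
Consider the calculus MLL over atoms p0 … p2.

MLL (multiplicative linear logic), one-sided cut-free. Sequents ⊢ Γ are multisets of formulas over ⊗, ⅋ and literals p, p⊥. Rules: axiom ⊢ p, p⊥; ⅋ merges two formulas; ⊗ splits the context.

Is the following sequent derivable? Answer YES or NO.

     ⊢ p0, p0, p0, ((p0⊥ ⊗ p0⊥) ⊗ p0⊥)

Derivation (root first):
[⊗]  ⊢ p0, p0, p0, ((p0⊥ ⊗ p0⊥) ⊗ p0⊥)
  [⊗]  ⊢ p0, p0, (p0⊥ ⊗ p0⊥)
    [Ax]  ⊢ p0, p0⊥
    [Ax]  ⊢ p0, p0⊥
  [Ax]  ⊢ p0, p0⊥

Result: YES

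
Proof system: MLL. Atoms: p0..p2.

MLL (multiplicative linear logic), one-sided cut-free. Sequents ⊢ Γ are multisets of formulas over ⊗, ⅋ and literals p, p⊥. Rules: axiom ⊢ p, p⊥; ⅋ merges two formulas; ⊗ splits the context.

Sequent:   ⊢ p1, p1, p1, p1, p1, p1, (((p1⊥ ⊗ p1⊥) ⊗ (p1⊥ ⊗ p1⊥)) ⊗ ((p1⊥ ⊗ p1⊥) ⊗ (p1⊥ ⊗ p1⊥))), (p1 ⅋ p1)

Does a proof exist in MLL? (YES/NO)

Derivation (root first):
[⅋]  ⊢ p1, p1, p1, p1, p1, p1, (((p1⊥ ⊗ p1⊥) ⊗ (p1⊥ ⊗ p1⊥)) ⊗ ((p1⊥ ⊗ p1⊥) ⊗ (p1⊥ ⊗ p1⊥))), (p1 ⅋ p1)
  [⊗]  ⊢ p1, p1, p1, p1, p1, p1, p1, p1, (((p1⊥ ⊗ p1⊥) ⊗ (p1⊥ ⊗ p1⊥)) ⊗ ((p1⊥ ⊗ p1⊥) ⊗ (p1⊥ ⊗ p1⊥)))
    [⊗]  ⊢ p1, p1, p1, p1, ((p1⊥ ⊗ p1⊥) ⊗ (p1⊥ ⊗ p1⊥))
      [⊗]  ⊢ p1, p1, (p1⊥ ⊗ p1⊥)
        [Ax]  ⊢ p1, p1⊥
        [Ax]  ⊢ p1, p1⊥
      [⊗]  ⊢ p1, p1, (p1⊥ ⊗ p1⊥)
        [Ax]  ⊢ p1, p1⊥
        [Ax]  ⊢ p1, p1⊥
    [⊗]  ⊢ p1, p1, p1, p1, ((p1⊥ ⊗ p1⊥) ⊗ (p1⊥ ⊗ p1⊥))
      [⊗]  ⊢ p1, p1, (p1⊥ ⊗ p1⊥)
        [Ax]  ⊢ p1, p1⊥
        [Ax]  ⊢ p1, p1⊥
      [⊗]  ⊢ p1, p1, (p1⊥ ⊗ p1⊥)
        [Ax]  ⊢ p1, p1⊥
        [Ax]  ⊢ p1, p1⊥

Result: YES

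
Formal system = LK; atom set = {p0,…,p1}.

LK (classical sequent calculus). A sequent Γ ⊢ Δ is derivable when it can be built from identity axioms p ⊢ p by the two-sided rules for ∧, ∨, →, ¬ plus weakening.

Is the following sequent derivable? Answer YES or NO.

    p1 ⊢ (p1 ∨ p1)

Derivation (root first):
[∨R] p1 ⊢ (p1 ∨ p1)
  [WR] p1 ⊢ p1, p1
    [Ax] p1 ⊢ p1

Result: YES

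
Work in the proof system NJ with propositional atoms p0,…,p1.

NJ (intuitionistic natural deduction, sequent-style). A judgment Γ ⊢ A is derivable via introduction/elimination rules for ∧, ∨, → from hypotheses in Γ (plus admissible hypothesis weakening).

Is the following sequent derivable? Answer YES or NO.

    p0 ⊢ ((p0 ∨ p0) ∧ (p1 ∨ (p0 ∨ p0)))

Derivation trace:
[∧I] p0 ⊢ ((p0 ∨ p0) ∧ (p1 ∨ (p0 ∨ p0)))
  [∨I₂] p0 ⊢ (p0 ∨ p0)
    [Ax] p0 ⊢ p0
  [∨I₂] p0 ⊢ (p1 ∨ (p0 ∨ p0))
    [∨I₂] p0 ⊢ (p0 ∨ p0)
      [Ax] p0 ⊢ p0

Result: YES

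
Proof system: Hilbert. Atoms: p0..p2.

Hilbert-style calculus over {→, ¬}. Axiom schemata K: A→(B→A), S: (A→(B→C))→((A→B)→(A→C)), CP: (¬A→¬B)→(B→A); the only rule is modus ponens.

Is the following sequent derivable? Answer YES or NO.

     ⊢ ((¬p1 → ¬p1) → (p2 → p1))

Search for a countermodel by truth-table:
  v=000: Γ:[] Δ:[((¬p1 → ¬p1) → (p2 → p1))=T] refutes=False
  v=001: Γ:[] Δ:[((¬p1 → ¬p1) → (p2 → p1))=F] refutes=True  ← countermodel

Result: NO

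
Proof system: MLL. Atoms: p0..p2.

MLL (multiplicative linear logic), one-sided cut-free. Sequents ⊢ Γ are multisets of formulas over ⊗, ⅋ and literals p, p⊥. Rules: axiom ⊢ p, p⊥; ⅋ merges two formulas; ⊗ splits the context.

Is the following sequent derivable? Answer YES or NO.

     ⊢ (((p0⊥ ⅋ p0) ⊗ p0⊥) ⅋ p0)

Proof tree:
[⅋]  ⊢ (((p0⊥ ⅋ p0) ⊗ p0⊥) ⅋ p0)
  [⊗]  ⊢ p0, ((p0⊥ ⅋ p0) ⊗ p0⊥)
    [⅋]  ⊢ (p0⊥ ⅋ p0)
      [Ax]  ⊢ p0, p0⊥
    [Ax]  ⊢ p0, p0⊥

Result: YES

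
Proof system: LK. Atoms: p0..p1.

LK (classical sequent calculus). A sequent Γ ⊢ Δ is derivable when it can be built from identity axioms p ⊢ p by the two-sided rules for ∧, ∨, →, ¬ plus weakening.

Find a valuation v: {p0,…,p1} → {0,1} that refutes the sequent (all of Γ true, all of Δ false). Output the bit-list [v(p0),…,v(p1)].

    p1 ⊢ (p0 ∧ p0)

Enumerate valuations to refute Γ ⊢ Δ:
  v=00: Γ:[p1=F] Δ:[(p0 ∧ p0)=F] refutes=False
  v=01: Γ:[p1=T] Δ:[(p0 ∧ p0)=F] refutes=True  ← countermodel

Result: [0, 1]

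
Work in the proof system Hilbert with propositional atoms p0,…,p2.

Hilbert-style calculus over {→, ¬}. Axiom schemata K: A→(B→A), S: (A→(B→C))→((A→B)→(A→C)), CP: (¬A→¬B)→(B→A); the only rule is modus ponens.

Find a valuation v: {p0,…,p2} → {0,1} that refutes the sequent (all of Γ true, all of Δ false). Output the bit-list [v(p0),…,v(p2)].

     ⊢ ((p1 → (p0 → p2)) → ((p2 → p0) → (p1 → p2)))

Enumerate valuations to refute Γ ⊢ Δ:
  v=000: Γ:[] Δ:[((p1 → (p0 → p2)) → ((p2 → p0) → (p1 → p2)))=T] refutes=False
  v=001: Γ:[] Δ:[((p1 → (p0 → p2)) → ((p2 → p0) → (p1 → p2)))=T] refutes=False
  v=010: Γ:[] Δ:[((p1 → (p0 → p2)) → ((p2 → p0) → (p1 → p2)))=F] refutes=True  ← countermodel

Result: [0, 1, 0]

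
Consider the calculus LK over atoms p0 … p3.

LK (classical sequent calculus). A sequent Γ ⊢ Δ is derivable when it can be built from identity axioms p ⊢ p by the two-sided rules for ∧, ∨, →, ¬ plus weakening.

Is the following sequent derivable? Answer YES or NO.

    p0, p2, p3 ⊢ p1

Enumerate valuations to refute Γ ⊢ Δ:
  v=0000: Γ:[p0=F, p2=F, p3=F] Δ:[p1=F] refutes=False
  v=0001: Γ:[p0=F, p2=F, p3=T] Δ:[p1=F] refutes=False
  v=0010: Γ:[p0=F, p2=T, p3=F] Δ:[p1=F] refutes=False
  v=0011: Γ:[p0=F, p2=T, p3=T] Δ:[p1=F] refutes=False
  v=0100: Γ:[p0=F, p2=F, p3=F] Δ:[p1=T] refutes=False
  v=0101: Γ:[p0=F, p2=F, p3=T] Δ:[p1=T] refutes=False
  v=0110: Γ:[p0=F, p2=T, p3=F] Δ:[p1=T] refutes=False
  v=0111: Γ:[p0=F, p2=T, p3=T] Δ:[p1=T] refutes=False
  v=1000: Γ:[p0=T, p2=F, p3=F] Δ:[p1=F] refutes=False
  v=1001: Γ:[p0=T, p2=F, p3=T] Δ:[p1=F] refutes=False
  v=1010: Γ:[p0=T, p2=T, p3=F] Δ:[p1=F] refutes=False
  v=1011: Γ:[p0=T, p2=T, p3=T] Δ:[p1=F] refutes=True  ← countermodel

Result: NO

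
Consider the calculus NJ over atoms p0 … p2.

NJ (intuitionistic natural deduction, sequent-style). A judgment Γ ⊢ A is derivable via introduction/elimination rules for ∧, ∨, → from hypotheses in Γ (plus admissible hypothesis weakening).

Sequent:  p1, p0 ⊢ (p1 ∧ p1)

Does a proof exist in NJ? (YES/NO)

Derivation trace:
[Wk] p1, p0 ⊢ (p1 ∧ p1)
  [∧I] p1 ⊢ (p1 ∧ p1)
    [Ax] p1 ⊢ p1
    [Ax] p1 ⊢ p1

Result: YES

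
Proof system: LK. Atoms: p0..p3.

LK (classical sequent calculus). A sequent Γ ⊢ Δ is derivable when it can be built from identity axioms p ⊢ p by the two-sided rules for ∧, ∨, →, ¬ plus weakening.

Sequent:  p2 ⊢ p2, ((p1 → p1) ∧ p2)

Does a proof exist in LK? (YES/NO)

Proof tree:
[∧R] p2 ⊢ p2, ((p1 → p1) ∧ p2)
  [WL] p2 ⊢ p2, (p1 → p1)
    [→R]  ⊢ p2, (p1 → p1)
      [WR] p1 ⊢ p1, p2
        [Ax] p1 ⊢ p1
  [Ax] p2 ⊢ p2

Result: YES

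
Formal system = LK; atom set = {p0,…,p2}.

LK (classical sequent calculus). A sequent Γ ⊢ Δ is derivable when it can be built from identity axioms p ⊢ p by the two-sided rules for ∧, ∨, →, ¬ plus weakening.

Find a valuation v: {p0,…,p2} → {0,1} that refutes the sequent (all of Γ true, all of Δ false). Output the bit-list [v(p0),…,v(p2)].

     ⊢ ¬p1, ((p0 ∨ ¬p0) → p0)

Enumerate valuations to refute Γ ⊢ Δ:
  v=000: Γ:[] Δ:[¬p1=T, ((p0 ∨ ¬p0) → p0)=F] refutes=False
  v=001: Γ:[] Δ:[¬p1=T, ((p0 ∨ ¬p0) → p0)=F] refutes=False
  v=010: Γ:[] Δ:[¬p1=F, ((p0 ∨ ¬p0) → p0)=F] refutes=True  ← countermodel

Result: [0, 1, 0]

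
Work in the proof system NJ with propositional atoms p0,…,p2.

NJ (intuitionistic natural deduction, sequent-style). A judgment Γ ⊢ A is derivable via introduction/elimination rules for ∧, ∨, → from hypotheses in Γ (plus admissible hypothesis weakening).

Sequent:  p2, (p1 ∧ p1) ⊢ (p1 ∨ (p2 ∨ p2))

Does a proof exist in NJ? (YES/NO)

Proof tree:
[∨I₂] p2, (p1 ∧ p1) ⊢ (p1 ∨ (p2 ∨ p2))
  [Wk] p2, (p1 ∧ p1) ⊢ (p2 ∨ p2)
    [∨I₂] p2 ⊢ (p2 ∨ p2)
      [Ax] p2 ⊢ p2

Result: YES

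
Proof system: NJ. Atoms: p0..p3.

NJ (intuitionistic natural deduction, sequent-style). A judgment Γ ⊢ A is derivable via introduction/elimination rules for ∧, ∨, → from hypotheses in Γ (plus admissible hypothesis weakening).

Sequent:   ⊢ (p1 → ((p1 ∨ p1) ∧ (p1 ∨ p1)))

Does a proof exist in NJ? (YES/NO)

Proof tree:
[→I]  ⊢ (p1 → ((p1 ∨ p1) ∧ (p1 ∨ p1)))
  [∧I] p1 ⊢ ((p1 ∨ p1) ∧ (p1 ∨ p1))
    [∨I₁] p1 ⊢ (p1 ∨ p1)
      [Ax] p1 ⊢ p1
    [∨I₁] p1 ⊢ (p1 ∨ p1)
      [Ax] p1 ⊢ p1

Result: YES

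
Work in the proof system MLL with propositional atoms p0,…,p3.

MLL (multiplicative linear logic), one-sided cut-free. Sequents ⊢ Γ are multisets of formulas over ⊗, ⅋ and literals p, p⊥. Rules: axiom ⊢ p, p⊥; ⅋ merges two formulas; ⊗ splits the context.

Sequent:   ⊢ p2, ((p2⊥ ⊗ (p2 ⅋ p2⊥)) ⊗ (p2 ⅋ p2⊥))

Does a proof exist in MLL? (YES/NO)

Derivation trace:
[⊗]  ⊢ p2, ((p2⊥ ⊗ (p2 ⅋ p2⊥)) ⊗ (p2 ⅋ p2⊥))
  [⊗]  ⊢ p2, (p2⊥ ⊗ (p2 ⅋ p2⊥))
    [Ax]  ⊢ p2, p2⊥
    [⅋]  ⊢ (p2 ⅋ p2⊥)
      [Ax]  ⊢ p2, p2⊥
  [⅋]  ⊢ (p2 ⅋ p2⊥)
    [Ax]  ⊢ p2, p2⊥

Result: YES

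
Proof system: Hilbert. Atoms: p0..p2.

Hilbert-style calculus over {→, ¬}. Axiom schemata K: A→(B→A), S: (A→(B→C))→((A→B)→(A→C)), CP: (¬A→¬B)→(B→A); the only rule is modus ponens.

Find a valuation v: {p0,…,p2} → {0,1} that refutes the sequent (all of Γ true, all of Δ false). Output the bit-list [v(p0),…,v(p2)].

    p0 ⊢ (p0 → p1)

Truth-table refutation:
  v=000: Γ:[p0=F] Δ:[(p0 → p1)=T] refutes=False
  v=001: Γ:[p0=F] Δ:[(p0 → p1)=T] refutes=False
  v=010: Γ:[p0=F] Δ:[(p0 → p1)=T] refutes=False
  v=011: Γ:[p0=F] Δ:[(p0 → p1)=T] refutes=False
  v=100: Γ:[p0=T] Δ:[(p0 → p1)=F] refutes=True  ← countermodel

Result: [1, 0, 0]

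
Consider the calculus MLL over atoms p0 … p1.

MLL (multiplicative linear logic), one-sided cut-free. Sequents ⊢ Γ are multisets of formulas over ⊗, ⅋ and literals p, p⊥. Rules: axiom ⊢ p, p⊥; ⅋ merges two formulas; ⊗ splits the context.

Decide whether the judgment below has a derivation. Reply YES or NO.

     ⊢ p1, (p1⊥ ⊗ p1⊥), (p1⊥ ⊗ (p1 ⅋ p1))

Derivation (root first):
[⊗]  ⊢ p1, (p1⊥ ⊗ p1⊥), (p1⊥ ⊗ (p1 ⅋ p1))
  [Ax]  ⊢ p1, p1⊥
  [⅋]  ⊢ (p1⊥ ⊗ p1⊥), (p1 ⅋ p1)
    [⊗]  ⊢ p1, p1, (p1⊥ ⊗ p1⊥)
      [Ax]  ⊢ p1, p1⊥
      [Ax]  ⊢ p1, p1⊥

Result: YES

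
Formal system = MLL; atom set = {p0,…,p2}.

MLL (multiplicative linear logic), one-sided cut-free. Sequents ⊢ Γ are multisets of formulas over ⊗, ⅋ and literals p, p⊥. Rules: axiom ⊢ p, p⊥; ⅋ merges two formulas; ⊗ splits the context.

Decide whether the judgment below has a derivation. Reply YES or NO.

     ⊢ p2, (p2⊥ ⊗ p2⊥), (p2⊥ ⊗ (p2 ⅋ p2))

Derivation trace:
[⊗]  ⊢ p2, (p2⊥ ⊗ p2⊥), (p2⊥ ⊗ (p2 ⅋ p2))
  [Ax]  ⊢ p2, p2⊥
  [⅋]  ⊢ (p2⊥ ⊗ p2⊥), (p2 ⅋ p2)
    [⊗]  ⊢ p2, p2, (p2⊥ ⊗ p2⊥)
      [Ax]  ⊢ p2, p2⊥
      [Ax]  ⊢ p2, p2⊥

Result: YES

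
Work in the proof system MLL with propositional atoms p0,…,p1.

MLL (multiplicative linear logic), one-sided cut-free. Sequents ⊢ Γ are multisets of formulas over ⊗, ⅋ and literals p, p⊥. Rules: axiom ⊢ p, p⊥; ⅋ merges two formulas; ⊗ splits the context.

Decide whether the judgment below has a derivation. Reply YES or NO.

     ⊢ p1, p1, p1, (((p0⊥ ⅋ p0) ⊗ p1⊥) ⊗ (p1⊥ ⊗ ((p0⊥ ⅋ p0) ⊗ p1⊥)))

Derivation trace:
[⊗]  ⊢ p1, p1, p1, (((p0⊥ ⅋ p0) ⊗ p1⊥) ⊗ (p1⊥ ⊗ ((p0⊥ ⅋ p0) ⊗ p1⊥)))
  [⊗]  ⊢ p1, ((p0⊥ ⅋ p0) ⊗ p1⊥)
    [⅋]  ⊢ (p0⊥ ⅋ p0)
      [Ax]  ⊢ p0, p0⊥
    [Ax]  ⊢ p1, p1⊥
  [⊗]  ⊢ p1, p1, (p1⊥ ⊗ ((p0⊥ ⅋ p0) ⊗ p1⊥))
    [Ax]  ⊢ p1, p1⊥
    [⊗]  ⊢ p1, ((p0⊥ ⅋ p0) ⊗ p1⊥)
      [⅋]  ⊢ (p0⊥ ⅋ p0)
        [Ax]  ⊢ p0, p0⊥
      [Ax]  ⊢ p1, p1⊥

Result: YES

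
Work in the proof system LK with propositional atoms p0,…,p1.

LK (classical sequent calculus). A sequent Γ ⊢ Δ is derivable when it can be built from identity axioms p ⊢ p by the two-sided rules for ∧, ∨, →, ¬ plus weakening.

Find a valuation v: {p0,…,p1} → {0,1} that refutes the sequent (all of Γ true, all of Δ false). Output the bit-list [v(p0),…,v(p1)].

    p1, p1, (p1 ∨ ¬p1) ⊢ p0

Truth-table refutation:
  v=00: Γ:[p1=F, p1=F, (p1 ∨ ¬p1)=T] Δ:[p0=F] refutes=False
  v=01: Γ:[p1=T, p1=T, (p1 ∨ ¬p1)=T] Δ:[p0=F] refutes=True  ← countermodel

Result: [0, 1]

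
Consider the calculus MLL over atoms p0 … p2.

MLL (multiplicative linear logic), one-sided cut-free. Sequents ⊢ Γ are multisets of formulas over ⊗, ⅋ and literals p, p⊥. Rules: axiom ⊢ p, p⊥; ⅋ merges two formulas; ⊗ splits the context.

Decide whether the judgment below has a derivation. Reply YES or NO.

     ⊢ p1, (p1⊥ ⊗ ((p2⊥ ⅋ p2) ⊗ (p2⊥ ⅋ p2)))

Derivation trace:
[⊗]  ⊢ p1, (p1⊥ ⊗ ((p2⊥ ⅋ p2) ⊗ (p2⊥ ⅋ p2)))
  [Ax]  ⊢ p1, p1⊥
  [⊗]  ⊢ ((p2⊥ ⅋ p2) ⊗ (p2⊥ ⅋ p2))
    [⅋]  ⊢ (p2⊥ ⅋ p2)
      [Ax]  ⊢ p2, p2⊥
    [⅋]  ⊢ (p2⊥ ⅋ p2)
      [Ax]  ⊢ p2, p2⊥

Result: YES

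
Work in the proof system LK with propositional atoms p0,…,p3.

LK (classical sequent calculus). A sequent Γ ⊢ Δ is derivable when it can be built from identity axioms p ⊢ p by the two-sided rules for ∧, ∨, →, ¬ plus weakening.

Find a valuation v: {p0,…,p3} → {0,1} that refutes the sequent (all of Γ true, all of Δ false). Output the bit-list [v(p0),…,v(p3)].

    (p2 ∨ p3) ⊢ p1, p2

Truth-table refutation:
  v=0000: Γ:[(p2 ∨ p3)=F] Δ:[p1=F, p2=F] refutes=False
  v=0001: Γ:[(p2 ∨ p3)=T] Δ:[p1=F, p2=F] refutes=True  ← countermodel

Result: [0, 0, 0, 1]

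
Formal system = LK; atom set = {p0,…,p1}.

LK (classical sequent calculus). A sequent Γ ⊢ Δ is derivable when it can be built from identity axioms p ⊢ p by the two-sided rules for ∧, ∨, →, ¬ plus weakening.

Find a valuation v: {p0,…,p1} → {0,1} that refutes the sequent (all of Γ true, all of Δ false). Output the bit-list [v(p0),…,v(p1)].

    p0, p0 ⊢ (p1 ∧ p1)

Search for a countermodel by truth-table:
  v=00: Γ:[p0=F, p0=F] Δ:[(p1 ∧ p1)=F] refutes=False
  v=01: Γ:[p0=F, p0=F] Δ:[(p1 ∧ p1)=T] refutes=False
  v=10: Γ:[p0=T, p0=T] Δ:[(p1 ∧ p1)=F] refutes=True  ← countermodel

Result: [1, 0]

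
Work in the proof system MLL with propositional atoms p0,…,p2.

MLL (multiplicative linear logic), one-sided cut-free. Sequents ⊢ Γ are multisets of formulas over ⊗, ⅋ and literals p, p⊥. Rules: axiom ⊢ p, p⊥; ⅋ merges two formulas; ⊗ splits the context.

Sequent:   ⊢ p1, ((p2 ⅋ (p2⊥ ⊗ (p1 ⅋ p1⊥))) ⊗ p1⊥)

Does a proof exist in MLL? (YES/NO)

Proof tree:
[⊗]  ⊢ p1, ((p2 ⅋ (p2⊥ ⊗ (p1 ⅋ p1⊥))) ⊗ p1⊥)
  [⅋]  ⊢ (p2 ⅋ (p2⊥ ⊗ (p1 ⅋ p1⊥)))
    [⊗]  ⊢ p2, (p2⊥ ⊗ (p1 ⅋ p1⊥))
      [Ax]  ⊢ p2, p2⊥
      [⅋]  ⊢ (p1 ⅋ p1⊥)
        [Ax]  ⊢ p1, p1⊥
  [Ax]  ⊢ p1, p1⊥

Result: YES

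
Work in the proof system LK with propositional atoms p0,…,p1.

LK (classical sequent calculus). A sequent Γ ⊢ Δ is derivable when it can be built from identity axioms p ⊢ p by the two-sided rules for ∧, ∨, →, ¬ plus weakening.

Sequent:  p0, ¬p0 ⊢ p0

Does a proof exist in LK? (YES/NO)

Derivation trace:
[¬L] p0, ¬p0 ⊢ p0
  [WR] p0 ⊢ p0, p0
    [Ax] p0 ⊢ p0

Result: YES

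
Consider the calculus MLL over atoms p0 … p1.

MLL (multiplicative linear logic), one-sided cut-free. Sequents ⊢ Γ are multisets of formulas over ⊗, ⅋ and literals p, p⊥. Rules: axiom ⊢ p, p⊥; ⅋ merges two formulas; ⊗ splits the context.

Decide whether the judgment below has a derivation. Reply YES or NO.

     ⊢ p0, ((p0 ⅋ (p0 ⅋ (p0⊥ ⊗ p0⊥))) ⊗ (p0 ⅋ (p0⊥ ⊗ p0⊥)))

Derivation (root first):
[⊗]  ⊢ p0, ((p0 ⅋ (p0 ⅋ (p0⊥ ⊗ p0⊥))) ⊗ (p0 ⅋ (p0⊥ ⊗ p0⊥)))
  [⅋]  ⊢ (p0 ⅋ (p0 ⅋ (p0⊥ ⊗ p0⊥)))
    [⅋]  ⊢ p0, (p0 ⅋ (p0⊥ ⊗ p0⊥))
      [⊗]  ⊢ p0, p0, (p0⊥ ⊗ p0⊥)
        [Ax]  ⊢ p0, p0⊥
        [Ax]  ⊢ p0, p0⊥
  [⅋]  ⊢ p0, (p0 ⅋ (p0⊥ ⊗ p0⊥))
    [⊗]  ⊢ p0, p0, (p0⊥ ⊗ p0⊥)
      [Ax]  ⊢ p0, p0⊥
      [Ax]  ⊢ p0, p0⊥

Result: YES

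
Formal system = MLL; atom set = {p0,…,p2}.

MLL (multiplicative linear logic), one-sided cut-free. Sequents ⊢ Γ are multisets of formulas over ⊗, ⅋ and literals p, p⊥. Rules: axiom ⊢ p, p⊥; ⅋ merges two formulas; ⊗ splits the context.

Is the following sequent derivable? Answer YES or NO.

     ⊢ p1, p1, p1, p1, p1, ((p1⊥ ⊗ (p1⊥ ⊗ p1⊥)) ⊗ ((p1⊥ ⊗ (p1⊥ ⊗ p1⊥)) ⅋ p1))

Derivation (root first):
[⊗]  ⊢ p1, p1, p1, p1, p1, ((p1⊥ ⊗ (p1⊥ ⊗ p1⊥)) ⊗ ((p1⊥ ⊗ (p1⊥ ⊗ p1⊥)) ⅋ p1))
  [⊗]  ⊢ p1, p1, p1, (p1⊥ ⊗ (p1⊥ ⊗ p1⊥))
    [Ax]  ⊢ p1, p1⊥
    [⊗]  ⊢ p1, p1, (p1⊥ ⊗ p1⊥)
      [Ax]  ⊢ p1, p1⊥
      [Ax]  ⊢ p1, p1⊥
  [⅋]  ⊢ p1, p1, ((p1⊥ ⊗ (p1⊥ ⊗ p1⊥)) ⅋ p1)
    [⊗]  ⊢ p1, p1, p1, (p1⊥ ⊗ (p1⊥ ⊗ p1⊥))
      [Ax]  ⊢ p1, p1⊥
      [⊗]  ⊢ p1, p1, (p1⊥ ⊗ p1⊥)
        [Ax]  ⊢ p1, p1⊥
        [Ax]  ⊢ p1, p1⊥

Result: YES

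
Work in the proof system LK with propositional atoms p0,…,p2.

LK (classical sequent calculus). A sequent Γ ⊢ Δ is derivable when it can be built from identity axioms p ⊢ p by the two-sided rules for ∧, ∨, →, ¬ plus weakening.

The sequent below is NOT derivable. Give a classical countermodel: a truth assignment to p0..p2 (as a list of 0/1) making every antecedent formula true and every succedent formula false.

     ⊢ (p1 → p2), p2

Enumerate valuations to refute Γ ⊢ Δ:
  v=000: Γ:[] Δ:[(p1 → p2)=T, p2=F] refutes=False
  v=001: Γ:[] Δ:[(p1 → p2)=T, p2=T] refutes=False
  v=010: Γ:[] Δ:[(p1 → p2)=F, p2=F] refutes=True  ← countermodel

Result: [0, 1, 0]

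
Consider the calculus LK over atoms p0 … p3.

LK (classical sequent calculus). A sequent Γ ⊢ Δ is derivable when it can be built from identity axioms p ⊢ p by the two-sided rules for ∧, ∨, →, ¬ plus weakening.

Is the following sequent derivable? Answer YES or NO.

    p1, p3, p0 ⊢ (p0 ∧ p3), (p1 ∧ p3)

Derivation trace:
[∧R] p1, p3, p0 ⊢ (p0 ∧ p3), (p1 ∧ p3)
  [Ax] p1 ⊢ p1
  [WR] p3, p0 ⊢ (p0 ∧ p3), p3
    [∧R] p3, p0 ⊢ (p0 ∧ p3)
      [Ax] p0 ⊢ p0
      [Ax] p3 ⊢ p3

Result: YES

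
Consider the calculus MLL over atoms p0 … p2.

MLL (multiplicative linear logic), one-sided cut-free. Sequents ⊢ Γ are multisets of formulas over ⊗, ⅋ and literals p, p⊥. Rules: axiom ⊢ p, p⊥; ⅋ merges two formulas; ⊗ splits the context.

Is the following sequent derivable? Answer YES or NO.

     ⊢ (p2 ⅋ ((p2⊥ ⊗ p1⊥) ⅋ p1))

Derivation (root first):
[⅋]  ⊢ (p2 ⅋ ((p2⊥ ⊗ p1⊥) ⅋ p1))
  [⅋]  ⊢ p2, ((p2⊥ ⊗ p1⊥) ⅋ p1)
    [⊗]  ⊢ p2, p1, (p2⊥ ⊗ p1⊥)
      [Ax]  ⊢ p2, p2⊥
      [Ax]  ⊢ p1, p1⊥

Result: YES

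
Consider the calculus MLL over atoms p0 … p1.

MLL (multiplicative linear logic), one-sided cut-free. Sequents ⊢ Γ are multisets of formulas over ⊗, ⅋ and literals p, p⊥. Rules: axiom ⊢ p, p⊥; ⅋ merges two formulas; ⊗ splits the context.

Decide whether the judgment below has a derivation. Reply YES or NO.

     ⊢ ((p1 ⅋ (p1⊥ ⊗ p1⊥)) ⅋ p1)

Proof tree:
[⅋]  ⊢ ((p1 ⅋ (p1⊥ ⊗ p1⊥)) ⅋ p1)
  [⅋]  ⊢ p1, (p1 ⅋ (p1⊥ ⊗ p1⊥))
    [⊗]  ⊢ p1, p1, (p1⊥ ⊗ p1⊥)
      [Ax]  ⊢ p1, p1⊥
      [Ax]  ⊢ p1, p1⊥

Result: YES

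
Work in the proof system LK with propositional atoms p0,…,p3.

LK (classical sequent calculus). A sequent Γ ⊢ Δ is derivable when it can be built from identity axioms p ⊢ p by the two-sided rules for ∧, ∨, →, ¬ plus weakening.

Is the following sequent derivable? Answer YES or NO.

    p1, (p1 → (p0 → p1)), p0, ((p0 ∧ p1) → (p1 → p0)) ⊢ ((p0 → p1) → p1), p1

Derivation (root first):
[→L] p1, (p1 → (p0 → p1)), p0, ((p0 ∧ p1) → (p1 → p0)) ⊢ ((p0 → p1) → p1), p1
  [∧R] p1, p0 ⊢ p1, (p0 ∧ p1)
    [Ax] p0 ⊢ p0
    [WR] p1 ⊢ p1, p1
      [Ax] p1 ⊢ p1
  [→L] p1, (p1 → (p0 → p1)), p0, (p1 → p0) ⊢ ((p0 → p1) → p1)
    [→L] p1, p0, (p1 → (p0 → p1)) ⊢ p1
      [Ax] p1 ⊢ p1
      [→L] p0, (p0 → p1) ⊢ p1
        [Ax] p0 ⊢ p0
        [Ax] p1 ⊢ p1
    [→R] p0 ⊢ ((p0 → p1) → p1)
      [→L] p0, (p0 → p1) ⊢ p1
        [Ax] p0 ⊢ p0
        [Ax] p1 ⊢ p1

Result: YES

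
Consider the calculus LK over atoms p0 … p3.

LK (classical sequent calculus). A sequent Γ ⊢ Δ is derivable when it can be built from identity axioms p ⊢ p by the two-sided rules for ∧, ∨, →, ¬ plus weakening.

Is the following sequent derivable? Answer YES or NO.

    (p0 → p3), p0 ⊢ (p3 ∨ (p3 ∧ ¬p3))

Derivation (root first):
[∨R] (p0 → p3), p0 ⊢ (p3 ∨ (p3 ∧ ¬p3))
  [∧R] (p0 → p3), p0 ⊢ p3, (p3 ∧ ¬p3)
    [→L] p0, (p0 → p3) ⊢ p3
      [Ax] p0 ⊢ p0
      [Ax] p3 ⊢ p3
    [¬R]  ⊢ p3, ¬p3
      [Ax] p3 ⊢ p3

Result: YES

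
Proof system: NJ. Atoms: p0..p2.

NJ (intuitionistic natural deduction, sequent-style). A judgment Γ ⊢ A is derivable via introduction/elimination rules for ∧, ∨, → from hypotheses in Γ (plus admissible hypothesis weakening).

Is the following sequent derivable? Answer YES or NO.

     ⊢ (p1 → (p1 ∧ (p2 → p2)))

Proof tree:
[→I]  ⊢ (p1 → (p1 ∧ (p2 → p2)))
  [∧I] p1 ⊢ (p1 ∧ (p2 → p2))
    [Ax] p1 ⊢ p1
    [→I]  ⊢ (p2 → p2)
      [Ax] p2 ⊢ p2

Result: YES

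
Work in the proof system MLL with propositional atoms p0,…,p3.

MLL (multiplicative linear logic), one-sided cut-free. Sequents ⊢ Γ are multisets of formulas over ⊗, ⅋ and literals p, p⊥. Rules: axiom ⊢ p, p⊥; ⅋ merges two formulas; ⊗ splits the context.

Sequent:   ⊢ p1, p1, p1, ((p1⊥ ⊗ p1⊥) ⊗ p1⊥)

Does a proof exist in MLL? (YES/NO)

Derivation (root first):
[⊗]  ⊢ p1, p1, p1, ((p1⊥ ⊗ p1⊥) ⊗ p1⊥)
  [⊗]  ⊢ p1, p1, (p1⊥ ⊗ p1⊥)
    [Ax]  ⊢ p1, p1⊥
    [Ax]  ⊢ p1, p1⊥
  [Ax]  ⊢ p1, p1⊥

Result: YES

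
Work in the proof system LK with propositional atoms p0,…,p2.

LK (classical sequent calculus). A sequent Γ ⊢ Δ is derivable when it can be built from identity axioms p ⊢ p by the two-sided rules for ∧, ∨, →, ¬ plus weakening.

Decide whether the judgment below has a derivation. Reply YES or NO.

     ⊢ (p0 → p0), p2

Derivation trace:
[WR]  ⊢ (p0 → p0), p2
  [→R]  ⊢ (p0 → p0)
    [Ax] p0 ⊢ p0

Result: YES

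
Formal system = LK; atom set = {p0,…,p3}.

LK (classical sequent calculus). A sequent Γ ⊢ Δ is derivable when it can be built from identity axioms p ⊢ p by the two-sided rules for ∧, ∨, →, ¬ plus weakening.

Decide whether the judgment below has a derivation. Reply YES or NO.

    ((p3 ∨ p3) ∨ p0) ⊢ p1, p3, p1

Truth-table refutation:
  v=0000: Γ:[((p3 ∨ p3) ∨ p0)=F] Δ:[p1=F, p3=F, p1=F] refutes=False
  v=0001: Γ:[((p3 ∨ p3) ∨ p0)=T] Δ:[p1=F, p3=T, p1=F] refutes=False
  v=0010: Γ:[((p3 ∨ p3) ∨ p0)=F] Δ:[p1=F, p3=F, p1=F] refutes=False
  v=0011: Γ:[((p3 ∨ p3) ∨ p0)=T] Δ:[p1=F, p3=T, p1=F] refutes=False
  v=0100: Γ:[((p3 ∨ p3) ∨ p0)=F] Δ:[p1=T, p3=F, p1=T] refutes=False
  v=0101: Γ:[((p3 ∨ p3) ∨ p0)=T] Δ:[p1=T, p3=T, p1=T] refutes=False
  v=0110: Γ:[((p3 ∨ p3) ∨ p0)=F] Δ:[p1=T, p3=F, p1=T] refutes=False
  v=0111: Γ:[((p3 ∨ p3) ∨ p0)=T] Δ:[p1=T, p3=T, p1=T] refutes=False
  v=1000: Γ:[((p3 ∨ p3) ∨ p0)=T] Δ:[p1=F, p3=F, p1=F] refutes=True  ← countermodel

Result: NO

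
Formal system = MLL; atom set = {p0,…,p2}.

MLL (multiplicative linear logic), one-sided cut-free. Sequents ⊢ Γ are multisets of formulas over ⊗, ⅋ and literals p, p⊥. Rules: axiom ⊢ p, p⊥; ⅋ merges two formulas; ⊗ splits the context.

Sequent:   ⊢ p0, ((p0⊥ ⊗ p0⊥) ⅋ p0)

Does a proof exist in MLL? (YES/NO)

Proof tree:
[⅋]  ⊢ p0, ((p0⊥ ⊗ p0⊥) ⅋ p0)
  [⊗]  ⊢ p0, p0, (p0⊥ ⊗ p0⊥)
    [Ax]  ⊢ p0, p0⊥
    [Ax]  ⊢ p0, p0⊥

Result: YES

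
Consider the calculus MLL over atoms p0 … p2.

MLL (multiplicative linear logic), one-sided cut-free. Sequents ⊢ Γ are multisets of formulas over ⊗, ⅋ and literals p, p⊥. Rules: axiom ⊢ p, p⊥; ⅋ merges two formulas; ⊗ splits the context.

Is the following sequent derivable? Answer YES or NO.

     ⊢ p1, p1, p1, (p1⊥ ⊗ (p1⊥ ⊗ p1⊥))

Derivation trace:
[⊗]  ⊢ p1, p1, p1, (p1⊥ ⊗ (p1⊥ ⊗ p1⊥))
  [Ax]  ⊢ p1, p1⊥
  [⊗]  ⊢ p1, p1, (p1⊥ ⊗ p1⊥)
    [Ax]  ⊢ p1, p1⊥
    [Ax]  ⊢ p1, p1⊥

Result: YES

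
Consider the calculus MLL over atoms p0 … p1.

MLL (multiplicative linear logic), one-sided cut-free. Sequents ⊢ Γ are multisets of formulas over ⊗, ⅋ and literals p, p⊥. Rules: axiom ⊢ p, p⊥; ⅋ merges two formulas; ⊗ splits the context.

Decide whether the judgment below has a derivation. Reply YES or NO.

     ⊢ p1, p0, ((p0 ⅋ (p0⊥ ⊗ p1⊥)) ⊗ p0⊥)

Proof tree:
[⊗]  ⊢ p1, p0, ((p0 ⅋ (p0⊥ ⊗ p1⊥)) ⊗ p0⊥)
  [⅋]  ⊢ p1, (p0 ⅋ (p0⊥ ⊗ p1⊥))
    [⊗]  ⊢ p0, p1, (p0⊥ ⊗ p1⊥)
      [Ax]  ⊢ p0, p0⊥
      [Ax]  ⊢ p1, p1⊥
  [Ax]  ⊢ p0, p0⊥

Result: YES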